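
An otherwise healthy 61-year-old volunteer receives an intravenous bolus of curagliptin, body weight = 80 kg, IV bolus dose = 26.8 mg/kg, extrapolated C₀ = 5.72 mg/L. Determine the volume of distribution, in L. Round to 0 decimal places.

375 L

Dose = 26.8 × 80 = 2144 mg
Vd = Dose / C₀ = 2144 / 5.72 = 374.8 L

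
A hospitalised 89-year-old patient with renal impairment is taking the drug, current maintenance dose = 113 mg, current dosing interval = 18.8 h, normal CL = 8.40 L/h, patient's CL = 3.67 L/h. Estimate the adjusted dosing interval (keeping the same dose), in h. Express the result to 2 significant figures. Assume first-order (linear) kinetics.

To keep the same average steady-state level, dosing rate must scale with clearance.
CL ratio = 3.67 / 8.40 = 0.4369
New interval (same dose) = 18.8 / 0.4369 = 43.03 h

43 h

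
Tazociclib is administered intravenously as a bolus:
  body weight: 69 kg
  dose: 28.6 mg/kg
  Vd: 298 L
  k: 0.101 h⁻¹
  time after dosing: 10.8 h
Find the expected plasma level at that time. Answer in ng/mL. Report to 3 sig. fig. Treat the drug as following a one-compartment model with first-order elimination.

Total dose = 28.6 × 69 = 1973 mg
C₀ = Dose / Vd = 1973 / 298 = 6.621 mg/L
C = C₀ · e^(−k·t) = 6.621 × e^(−0.1010 × 10.8)
  = 6.621 × 0.3359 = 2.224 mg/L
Convert: 2.224 mg/L × 1000 = 2224 ng/mL

2220 ng/mL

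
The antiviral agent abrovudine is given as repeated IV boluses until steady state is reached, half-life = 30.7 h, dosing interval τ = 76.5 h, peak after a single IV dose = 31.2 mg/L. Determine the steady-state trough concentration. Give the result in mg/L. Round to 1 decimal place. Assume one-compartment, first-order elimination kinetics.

k = ln2 / t½ = 0.693147 / 30.7 = 0.02258 h⁻¹
e^(−kτ) = e^(−0.02258 × 76.5) = 0.1778
Accumulation ratio R = 1 / (1 − e^(−kτ)) = 1 / (1 − 0.1778) = 1.216
Steady-state trough = C₀ × R × e^(−kτ) = 31.2 × 1.216 × 0.1778 = 6.746 mg/L

6.7 mg/L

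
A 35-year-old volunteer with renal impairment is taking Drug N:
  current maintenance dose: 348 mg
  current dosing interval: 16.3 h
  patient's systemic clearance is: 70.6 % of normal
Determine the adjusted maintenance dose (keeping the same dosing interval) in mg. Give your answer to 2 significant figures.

250 mg

To keep the same average steady-state level, dosing rate must scale with clearance.
CL ratio = 70.6 / 100 = 0.7060
New dose (same interval) = 348 × 0.7060 = 245.7 mg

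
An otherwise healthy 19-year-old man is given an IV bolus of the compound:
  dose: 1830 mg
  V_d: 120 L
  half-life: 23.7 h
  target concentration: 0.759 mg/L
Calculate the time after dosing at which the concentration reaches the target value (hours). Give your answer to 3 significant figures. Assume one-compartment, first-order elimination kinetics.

103 h

C₀ = Dose / Vd = 1830 / 120 = 15.25 mg/L
k = ln2 / t½ = 0.693147 / 23.7 = 0.02925 h⁻¹
t = ln(C₀ / C) / k = ln(15.25 / 0.759) / 0.02925
  = ln(20.09) / 0.02925 = 3.000 / 0.02925 = 102.6 h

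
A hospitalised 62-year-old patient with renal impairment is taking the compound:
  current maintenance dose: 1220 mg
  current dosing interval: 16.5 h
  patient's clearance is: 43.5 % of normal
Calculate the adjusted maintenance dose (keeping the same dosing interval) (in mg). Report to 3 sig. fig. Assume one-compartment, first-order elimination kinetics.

531 mg

To keep the same average steady-state level, dosing rate must scale with clearance.
CL ratio = 43.5 / 100 = 0.4350
New dose (same interval) = 1220 × 0.4350 = 530.7 mg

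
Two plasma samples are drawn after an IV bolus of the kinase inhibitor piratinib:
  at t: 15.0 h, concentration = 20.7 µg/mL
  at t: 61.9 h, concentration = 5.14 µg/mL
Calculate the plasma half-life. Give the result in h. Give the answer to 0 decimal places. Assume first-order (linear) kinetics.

23 h

k = ln(C₁/C₂) / (t₂ − t₁) = ln(20.7/5.14) / (61.9 − 15.0)
  = 1.393 / 46.90 = 0.02970 h⁻¹
t½ = ln2 / k = 0.693147 / 0.02970 = 23.34 h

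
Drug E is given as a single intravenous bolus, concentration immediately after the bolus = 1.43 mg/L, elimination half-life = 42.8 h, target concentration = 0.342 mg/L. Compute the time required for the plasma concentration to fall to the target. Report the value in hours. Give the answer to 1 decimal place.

k = ln2 / t½ = 0.693147 / 42.8 = 0.01620 h⁻¹
t = ln(C₀ / C) / k = ln(1.430 / 0.342) / 0.01620
  = ln(4.181) / 0.01620 = 1.431 / 0.01620 = 88.33 h

88.3 h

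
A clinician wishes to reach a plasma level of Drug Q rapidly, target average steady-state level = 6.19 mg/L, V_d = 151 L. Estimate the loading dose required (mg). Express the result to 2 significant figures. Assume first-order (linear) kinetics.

930 mg

LD = Css × Vd = 6.19 × 151 = 934.7 mg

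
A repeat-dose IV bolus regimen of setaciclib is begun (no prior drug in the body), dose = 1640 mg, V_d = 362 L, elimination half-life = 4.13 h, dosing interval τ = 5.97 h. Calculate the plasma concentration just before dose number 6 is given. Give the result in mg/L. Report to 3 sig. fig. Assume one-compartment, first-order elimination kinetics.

2.61 mg/L

C₀ per dose = Dose / Vd = 1640 / 362 = 4.530 mg/L
k = ln2 / t½ = 0.693147 / 4.13 = 0.1678 h⁻¹
Fraction remaining after one interval: r = e^(−kτ) = e^(−0.1678 × 5.97) = 0.3672
Before dose 6, 5 doses have been given (aged 1τ, 2τ, 3τ, 4τ, 5τ).
C_trough = C₀ × (r + r² + … + r^5) = C₀ × r(1−r^5)/(1−r)
        = 4.530 × 0.3672 × (1 − 0.006676) / (1 − 0.3672) = 2.611 mg/L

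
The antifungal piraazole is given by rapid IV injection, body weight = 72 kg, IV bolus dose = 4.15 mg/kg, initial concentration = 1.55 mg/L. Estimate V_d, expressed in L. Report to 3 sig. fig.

Dose = 4.15 × 72 = 298.8 mg
Vd = Dose / C₀ = 298.8 / 1.55 = 192.8 L

193 L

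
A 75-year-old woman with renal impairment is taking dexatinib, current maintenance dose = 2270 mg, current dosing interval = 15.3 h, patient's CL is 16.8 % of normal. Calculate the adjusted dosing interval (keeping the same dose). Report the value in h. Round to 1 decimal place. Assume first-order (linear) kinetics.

91.1 h

To keep the same average steady-state level, dosing rate must scale with clearance.
CL ratio = 16.8 / 100 = 0.1680
New interval (same dose) = 15.3 / 0.1680 = 91.07 h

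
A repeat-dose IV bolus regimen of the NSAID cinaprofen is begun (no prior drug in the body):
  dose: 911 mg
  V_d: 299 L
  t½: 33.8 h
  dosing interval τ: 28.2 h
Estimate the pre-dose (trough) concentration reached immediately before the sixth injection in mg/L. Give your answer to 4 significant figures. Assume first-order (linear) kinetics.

3.675 mg/L

C₀ per dose = Dose / Vd = 911 / 299 = 3.047 mg/L
k = ln2 / t½ = 0.693147 / 33.8 = 0.02051 h⁻¹
Fraction remaining after one interval: r = e^(−kτ) = e^(−0.02051 × 28.2) = 0.5608
Before dose 6, 5 doses have been given (aged 1τ, 2τ, 3τ, 4τ, 5τ).
C_trough = C₀ × (r + r² + … + r^5) = C₀ × r(1−r^5)/(1−r)
        = 3.047 × 0.5608 × (1 − 0.05547) / (1 − 0.5608) = 3.675 mg/L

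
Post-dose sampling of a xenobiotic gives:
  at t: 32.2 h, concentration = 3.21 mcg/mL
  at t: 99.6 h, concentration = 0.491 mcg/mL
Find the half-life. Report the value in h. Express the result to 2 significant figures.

25 h

k = ln(C₁/C₂) / (t₂ − t₁) = ln(3.21/0.491) / (99.6 − 32.2)
  = 1.878 / 67.40 = 0.02786 h⁻¹
t½ = ln2 / k = 0.693147 / 0.02786 = 24.88 h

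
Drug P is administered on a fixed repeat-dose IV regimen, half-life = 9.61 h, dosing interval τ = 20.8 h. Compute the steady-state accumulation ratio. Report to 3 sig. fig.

1.29

k = ln2 / t½ = 0.693147 / 9.61 = 0.07213 h⁻¹
e^(−kτ) = e^(−0.07213 × 20.8) = 0.2231
Accumulation ratio R = 1 / (1 − e^(−kτ)) = 1 / (1 − 0.2231) = 1.287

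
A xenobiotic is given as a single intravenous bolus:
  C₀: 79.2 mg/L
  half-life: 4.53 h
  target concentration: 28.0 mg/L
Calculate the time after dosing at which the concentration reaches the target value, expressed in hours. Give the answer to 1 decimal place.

k = ln2 / t½ = 0.693147 / 4.53 = 0.1530 h⁻¹
t = ln(C₀ / C) / k = ln(79.20 / 28.0) / 0.1530
  = ln(2.829) / 0.1530 = 1.040 / 0.1530 = 6.797 h

6.8 h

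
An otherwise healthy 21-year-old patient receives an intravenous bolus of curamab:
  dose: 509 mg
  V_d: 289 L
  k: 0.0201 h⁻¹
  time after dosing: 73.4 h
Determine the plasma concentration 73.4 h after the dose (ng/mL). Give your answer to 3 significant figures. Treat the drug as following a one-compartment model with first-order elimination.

403 ng/mL

C₀ = Dose / Vd = 509.0 / 289 = 1.761 mg/L
C = C₀ · e^(−k·t) = 1.761 × e^(−0.02010 × 73.4)
  = 1.761 × 0.2287 = 0.4027 mg/L
Convert: 0.4027 mg/L × 1000 = 402.7 ng/mL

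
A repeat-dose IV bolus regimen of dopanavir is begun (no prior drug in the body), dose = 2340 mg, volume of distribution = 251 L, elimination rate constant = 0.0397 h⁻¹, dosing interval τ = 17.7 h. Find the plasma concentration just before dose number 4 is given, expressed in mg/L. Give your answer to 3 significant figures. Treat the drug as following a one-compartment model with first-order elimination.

C₀ per dose = Dose / Vd = 2340 / 251 = 9.323 mg/L
Fraction remaining after one interval: r = e^(−kτ) = e^(−0.03970 × 17.7) = 0.4953
Before dose 4, 3 doses have been given (aged 1τ, 2τ, 3τ).
C_trough = C₀ × (r + r² + … + r^3) = C₀ × r(1−r^3)/(1−r)
        = 9.323 × 0.4953 × (1 − 0.1215) / (1 − 0.4953) = 8.038 mg/L

8.04 mg/L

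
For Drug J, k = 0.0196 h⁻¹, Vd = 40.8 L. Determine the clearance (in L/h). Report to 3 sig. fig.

0.800 L/h

CL = k × Vd = 0.0196 × 40.8 = 0.7997 L/h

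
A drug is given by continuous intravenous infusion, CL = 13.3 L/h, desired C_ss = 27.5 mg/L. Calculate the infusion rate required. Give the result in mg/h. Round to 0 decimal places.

366 mg/h

At steady state, infusion rate R₀ = Css × CL = 27.5 × 13.30 = 365.8 mg/h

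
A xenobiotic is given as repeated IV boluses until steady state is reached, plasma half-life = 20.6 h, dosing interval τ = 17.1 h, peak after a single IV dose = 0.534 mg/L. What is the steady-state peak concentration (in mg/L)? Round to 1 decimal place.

k = ln2 / t½ = 0.693147 / 20.6 = 0.03365 h⁻¹
e^(−kτ) = e^(−0.03365 × 17.1) = 0.5625
Accumulation ratio R = 1 / (1 − e^(−kτ)) = 1 / (1 − 0.5625) = 2.286
Steady-state peak = C₀ × R = 0.534 × 2.286 = 1.221 mg/L

1.2 mg/L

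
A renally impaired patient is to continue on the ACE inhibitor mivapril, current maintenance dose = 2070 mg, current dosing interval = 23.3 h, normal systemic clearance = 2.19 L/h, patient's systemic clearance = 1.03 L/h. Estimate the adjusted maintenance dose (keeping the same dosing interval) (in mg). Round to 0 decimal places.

To keep the same average steady-state level, dosing rate must scale with clearance.
CL ratio = 1.03 / 2.19 = 0.4703
New dose (same interval) = 2070 × 0.4703 = 973.5 mg

974 mg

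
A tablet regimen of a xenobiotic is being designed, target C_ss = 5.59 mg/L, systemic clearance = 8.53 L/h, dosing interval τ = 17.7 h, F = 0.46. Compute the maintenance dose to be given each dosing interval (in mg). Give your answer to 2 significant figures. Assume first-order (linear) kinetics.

1800 mg

At steady state, F × (Dose/τ) = Css × CL.
Dose = Css × CL × τ / F = 5.59 × 8.530 × 17.7 / 0.46 = 1835 mg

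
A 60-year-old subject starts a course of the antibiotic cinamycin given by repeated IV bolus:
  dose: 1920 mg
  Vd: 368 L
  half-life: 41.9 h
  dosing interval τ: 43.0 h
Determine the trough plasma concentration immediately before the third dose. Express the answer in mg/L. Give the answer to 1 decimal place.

C₀ per dose = Dose / Vd = 1920 / 368 = 5.217 mg/L
k = ln2 / t½ = 0.693147 / 41.9 = 0.01654 h⁻¹
Fraction remaining after one interval: r = e^(−kτ) = e^(−0.01654 × 43.0) = 0.4910
Before dose 3, 2 doses have been given (aged 1τ, 2τ).
C_trough = C₀ × (r + r²) = 5.217 × (0.4910 + 0.2411) = 3.819 mg/L

3.8 mg/L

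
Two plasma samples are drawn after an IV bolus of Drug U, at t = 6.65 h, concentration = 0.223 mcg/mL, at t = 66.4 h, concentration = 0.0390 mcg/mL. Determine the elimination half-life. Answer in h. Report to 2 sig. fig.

k = ln(C₁/C₂) / (t₂ − t₁) = ln(0.223/0.0390) / (66.4 − 6.65)
  = 1.744 / 59.75 = 0.02919 h⁻¹
t½ = ln2 / k = 0.693147 / 0.02919 = 23.75 h

24 h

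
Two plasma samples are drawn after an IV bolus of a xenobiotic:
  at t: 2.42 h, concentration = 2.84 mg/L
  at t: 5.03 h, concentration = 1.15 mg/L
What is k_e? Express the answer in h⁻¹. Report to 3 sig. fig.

k = ln(C₁/C₂) / (t₂ − t₁) = ln(2.84/1.15) / (5.03 − 2.42)
  = 0.9040 / 2.610 = 0.3464 h⁻¹

0.346 h⁻¹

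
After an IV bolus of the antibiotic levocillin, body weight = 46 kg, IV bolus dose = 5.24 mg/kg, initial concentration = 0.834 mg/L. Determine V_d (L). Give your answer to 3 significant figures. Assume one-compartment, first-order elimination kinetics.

289 L

Dose = 5.24 × 46 = 241.0 mg
Vd = Dose / C₀ = 241.0 / 0.834 = 289.0 L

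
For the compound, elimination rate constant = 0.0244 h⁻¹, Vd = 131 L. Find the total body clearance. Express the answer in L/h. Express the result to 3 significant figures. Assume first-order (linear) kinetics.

3.20 L/h

CL = k × Vd = 0.0244 × 131 = 3.196 L/h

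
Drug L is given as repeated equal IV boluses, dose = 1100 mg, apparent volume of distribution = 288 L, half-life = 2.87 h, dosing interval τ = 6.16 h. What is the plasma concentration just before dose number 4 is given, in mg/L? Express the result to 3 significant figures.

C₀ per dose = Dose / Vd = 1100 / 288 = 3.819 mg/L
k = ln2 / t½ = 0.693147 / 2.87 = 0.2415 h⁻¹
Fraction remaining after one interval: r = e^(−kτ) = e^(−0.2415 × 6.16) = 0.2259
Before dose 4, 3 doses have been given (aged 1τ, 2τ, 3τ).
C_trough = C₀ × (r + r² + … + r^3) = C₀ × r(1−r^3)/(1−r)
        = 3.819 × 0.2259 × (1 − 0.01153) / (1 − 0.2259) = 1.102 mg/L

1.10 mg/L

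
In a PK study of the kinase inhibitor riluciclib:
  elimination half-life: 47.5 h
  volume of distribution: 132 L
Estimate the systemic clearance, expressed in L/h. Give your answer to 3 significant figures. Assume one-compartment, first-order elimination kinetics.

1.93 L/h

k = ln2 / t½ = 0.693147 / 47.5 = 0.01459 h⁻¹
CL = k × Vd = 0.01459 × 132 = 1.926 L/h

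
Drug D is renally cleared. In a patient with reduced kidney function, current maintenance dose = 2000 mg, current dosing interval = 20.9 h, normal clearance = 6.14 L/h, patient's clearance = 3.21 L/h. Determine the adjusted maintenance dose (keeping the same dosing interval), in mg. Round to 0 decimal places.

1046 mg

To keep the same average steady-state level, dosing rate must scale with clearance.
CL ratio = 3.21 / 6.14 = 0.5228
New dose (same interval) = 2000 × 0.5228 = 1046 mg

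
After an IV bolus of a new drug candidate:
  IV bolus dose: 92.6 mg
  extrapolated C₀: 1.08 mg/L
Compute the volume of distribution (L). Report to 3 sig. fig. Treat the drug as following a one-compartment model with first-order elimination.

85.7 L

Vd = Dose / C₀ = 92.60 / 1.08 = 85.74 L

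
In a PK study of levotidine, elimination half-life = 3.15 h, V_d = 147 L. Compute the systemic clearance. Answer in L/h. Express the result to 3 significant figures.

32.3 L/h

k = ln2 / t½ = 0.693147 / 3.15 = 0.2200 h⁻¹
CL = k × Vd = 0.2200 × 147 = 32.34 L/h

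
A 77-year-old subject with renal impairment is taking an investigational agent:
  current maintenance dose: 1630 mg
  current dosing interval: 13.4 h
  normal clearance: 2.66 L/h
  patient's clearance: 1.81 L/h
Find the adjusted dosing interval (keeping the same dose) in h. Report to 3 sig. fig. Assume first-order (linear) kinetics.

To keep the same average steady-state level, dosing rate must scale with clearance.
CL ratio = 1.81 / 2.66 = 0.6805
New interval (same dose) = 13.4 / 0.6805 = 19.69 h

19.7 h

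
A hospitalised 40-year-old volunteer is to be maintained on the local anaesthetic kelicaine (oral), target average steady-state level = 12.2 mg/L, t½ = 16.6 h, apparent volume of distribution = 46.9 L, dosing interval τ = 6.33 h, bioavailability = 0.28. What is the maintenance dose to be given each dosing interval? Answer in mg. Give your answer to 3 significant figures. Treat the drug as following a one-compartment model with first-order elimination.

540 mg

k = ln2 / t½ = 0.693147 / 16.6 = 0.04176 h⁻¹
CL = k × Vd = 0.04176 × 46.9 = 1.959 L/h
At steady state, F × (Dose/τ) = Css × CL.
Dose = Css × CL × τ / F = 12.2 × 1.959 × 6.33 / 0.28 = 540.3 mg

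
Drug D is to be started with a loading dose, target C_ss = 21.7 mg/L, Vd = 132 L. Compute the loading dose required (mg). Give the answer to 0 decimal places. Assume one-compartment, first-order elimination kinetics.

LD = Css × Vd = 21.7 × 132 = 2864 mg

2864 mg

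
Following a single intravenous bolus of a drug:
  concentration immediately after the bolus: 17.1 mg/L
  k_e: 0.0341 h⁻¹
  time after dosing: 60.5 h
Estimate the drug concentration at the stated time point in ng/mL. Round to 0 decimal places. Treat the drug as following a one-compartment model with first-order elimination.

C = C₀ · e^(−k·t) = 17.10 × e^(−0.03410 × 60.5)
  = 17.10 × 0.1271 = 2.173 mg/L
Convert: 2.173 mg/L × 1000 = 2173 ng/mL

2173 ng/mL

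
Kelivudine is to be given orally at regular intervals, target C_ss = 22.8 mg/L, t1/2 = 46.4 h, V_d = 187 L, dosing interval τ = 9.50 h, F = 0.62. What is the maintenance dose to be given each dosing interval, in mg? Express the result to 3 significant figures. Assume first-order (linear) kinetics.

k = ln2 / t½ = 0.693147 / 46.4 = 0.01494 h⁻¹
CL = k × Vd = 0.01494 × 187 = 2.794 L/h
At steady state, F × (Dose/τ) = Css × CL.
Dose = Css × CL × τ / F = 22.8 × 2.794 × 9.50 / 0.62 = 976.1 mg

976 mg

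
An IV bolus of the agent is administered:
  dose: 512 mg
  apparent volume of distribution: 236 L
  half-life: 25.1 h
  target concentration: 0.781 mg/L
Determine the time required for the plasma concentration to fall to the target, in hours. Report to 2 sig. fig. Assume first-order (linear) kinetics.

37 h

C₀ = Dose / Vd = 512.0 / 236 = 2.169 mg/L
k = ln2 / t½ = 0.693147 / 25.1 = 0.02762 h⁻¹
t = ln(C₀ / C) / k = ln(2.169 / 0.781) / 0.02762
  = ln(2.777) / 0.02762 = 1.021 / 0.02762 = 36.97 h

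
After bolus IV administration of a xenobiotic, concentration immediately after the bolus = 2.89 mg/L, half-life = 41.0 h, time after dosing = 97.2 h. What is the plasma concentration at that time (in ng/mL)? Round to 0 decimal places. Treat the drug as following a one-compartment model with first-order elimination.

k = ln2 / t½ = 0.693147 / 41.0 = 0.01691 h⁻¹
C = C₀ · e^(−k·t) = 2.890 × e^(−0.01691 × 97.2)
  = 2.890 × 0.1933 = 0.5586 mg/L
Convert: 0.5586 mg/L × 1000 = 558.6 ng/mL

559 ng/mL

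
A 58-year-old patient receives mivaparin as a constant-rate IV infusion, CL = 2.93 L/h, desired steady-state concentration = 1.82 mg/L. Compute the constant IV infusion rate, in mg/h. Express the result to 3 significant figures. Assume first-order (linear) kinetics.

5.33 mg/h

At steady state, infusion rate R₀ = Css × CL = 1.82 × 2.930 = 5.333 mg/h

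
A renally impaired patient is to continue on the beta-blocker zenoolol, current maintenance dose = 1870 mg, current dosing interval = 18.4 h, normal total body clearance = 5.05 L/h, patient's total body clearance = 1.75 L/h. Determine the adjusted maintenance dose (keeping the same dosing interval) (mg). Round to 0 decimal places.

648 mg

To keep the same average steady-state level, dosing rate must scale with clearance.
CL ratio = 1.75 / 5.05 = 0.3465
New dose (same interval) = 1870 × 0.3465 = 648.0 mg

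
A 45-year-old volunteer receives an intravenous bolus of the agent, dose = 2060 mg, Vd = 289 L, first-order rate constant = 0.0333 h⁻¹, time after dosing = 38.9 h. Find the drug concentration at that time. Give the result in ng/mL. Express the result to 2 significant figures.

2000 ng/mL

C₀ = Dose / Vd = 2060 / 289 = 7.128 mg/L
C = C₀ · e^(−k·t) = 7.128 × e^(−0.03330 × 38.9)
  = 7.128 × 0.2738 = 1.952 mg/L
Convert: 1.952 mg/L × 1000 = 1952 ng/mL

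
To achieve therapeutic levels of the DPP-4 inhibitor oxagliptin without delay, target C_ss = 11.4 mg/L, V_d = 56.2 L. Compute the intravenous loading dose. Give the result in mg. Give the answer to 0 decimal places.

641 mg

LD = Css × Vd = 11.4 × 56.2 = 640.7 mg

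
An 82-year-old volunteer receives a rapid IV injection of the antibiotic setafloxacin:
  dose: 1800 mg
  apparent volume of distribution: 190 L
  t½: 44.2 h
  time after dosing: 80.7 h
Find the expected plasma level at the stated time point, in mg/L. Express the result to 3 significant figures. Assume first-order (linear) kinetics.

2.67 mg/L

C₀ = Dose / Vd = 1800 / 190 = 9.474 mg/L
k = ln2 / t½ = 0.693147 / 44.2 = 0.01568 h⁻¹
C = C₀ · e^(−k·t) = 9.474 × e^(−0.01568 × 80.7)
  = 9.474 × 0.2821 = 2.673 mg/L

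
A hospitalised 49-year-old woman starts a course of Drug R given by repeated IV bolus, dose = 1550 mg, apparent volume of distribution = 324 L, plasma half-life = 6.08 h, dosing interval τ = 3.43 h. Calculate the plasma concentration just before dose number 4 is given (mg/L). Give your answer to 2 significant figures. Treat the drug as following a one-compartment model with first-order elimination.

C₀ per dose = Dose / Vd = 1550 / 324 = 4.784 mg/L
k = ln2 / t½ = 0.693147 / 6.08 = 0.1140 h⁻¹
Fraction remaining after one interval: r = e^(−kτ) = e^(−0.1140 × 3.43) = 0.6764
Before dose 4, 3 doses have been given (aged 1τ, 2τ, 3τ).
C_trough = C₀ × (r + r² + … + r^3) = C₀ × r(1−r^3)/(1−r)
        = 4.784 × 0.6764 × (1 − 0.3095) / (1 − 0.6764) = 6.905 mg/L

6.9 mg/L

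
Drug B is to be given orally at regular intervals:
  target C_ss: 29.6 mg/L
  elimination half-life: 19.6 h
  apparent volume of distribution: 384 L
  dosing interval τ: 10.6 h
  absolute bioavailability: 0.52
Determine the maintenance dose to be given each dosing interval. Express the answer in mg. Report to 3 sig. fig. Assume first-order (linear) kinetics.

k = ln2 / t½ = 0.693147 / 19.6 = 0.03536 h⁻¹
CL = k × Vd = 0.03536 × 384 = 13.58 L/h
At steady state, F × (Dose/τ) = Css × CL.
Dose = Css × CL × τ / F = 29.6 × 13.58 × 10.6 / 0.52 = 8194 mg

8190 mg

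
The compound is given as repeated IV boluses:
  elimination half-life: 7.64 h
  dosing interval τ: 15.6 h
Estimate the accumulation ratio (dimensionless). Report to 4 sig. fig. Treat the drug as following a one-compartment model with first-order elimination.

1.321

k = ln2 / t½ = 0.693147 / 7.64 = 0.09073 h⁻¹
e^(−kτ) = e^(−0.09073 × 15.6) = 0.2428
Accumulation ratio R = 1 / (1 − e^(−kτ)) = 1 / (1 − 0.2428) = 1.321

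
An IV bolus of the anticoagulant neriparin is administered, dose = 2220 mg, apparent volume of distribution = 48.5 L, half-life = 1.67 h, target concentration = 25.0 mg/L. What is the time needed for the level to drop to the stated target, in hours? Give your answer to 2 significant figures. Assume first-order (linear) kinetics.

1.5 h

C₀ = Dose / Vd = 2220 / 48.5 = 45.77 mg/L
k = ln2 / t½ = 0.693147 / 1.67 = 0.4151 h⁻¹
t = ln(C₀ / C) / k = ln(45.77 / 25.0) / 0.4151
  = ln(1.831) / 0.4151 = 0.6049 / 0.4151 = 1.457 h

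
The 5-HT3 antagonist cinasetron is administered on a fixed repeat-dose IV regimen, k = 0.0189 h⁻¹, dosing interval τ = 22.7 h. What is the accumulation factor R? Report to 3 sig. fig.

2.87

e^(−kτ) = e^(−0.01890 × 22.7) = 0.6511
Accumulation ratio R = 1 / (1 − e^(−kτ)) = 1 / (1 − 0.6511) = 2.866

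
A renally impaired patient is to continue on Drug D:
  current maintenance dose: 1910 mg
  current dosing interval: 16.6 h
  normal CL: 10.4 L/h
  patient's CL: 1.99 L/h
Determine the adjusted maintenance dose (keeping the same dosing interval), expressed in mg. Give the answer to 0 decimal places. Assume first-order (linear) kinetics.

To keep the same average steady-state level, dosing rate must scale with clearance.
CL ratio = 1.99 / 10.4 = 0.1913
New dose (same interval) = 1910 × 0.1913 = 365.4 mg

365 mg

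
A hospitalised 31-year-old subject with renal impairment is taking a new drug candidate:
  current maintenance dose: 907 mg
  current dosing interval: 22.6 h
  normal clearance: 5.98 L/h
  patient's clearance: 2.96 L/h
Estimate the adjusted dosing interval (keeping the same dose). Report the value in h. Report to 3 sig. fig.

45.7 h

To keep the same average steady-state level, dosing rate must scale with clearance.
CL ratio = 2.96 / 5.98 = 0.4950
New interval (same dose) = 22.6 / 0.4950 = 45.66 h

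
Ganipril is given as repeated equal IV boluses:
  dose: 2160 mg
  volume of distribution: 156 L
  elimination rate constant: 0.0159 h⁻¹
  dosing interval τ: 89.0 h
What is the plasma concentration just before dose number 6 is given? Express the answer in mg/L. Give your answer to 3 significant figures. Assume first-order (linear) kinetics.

C₀ per dose = Dose / Vd = 2160 / 156 = 13.85 mg/L
Fraction remaining after one interval: r = e^(−kτ) = e^(−0.01590 × 89.0) = 0.2429
Before dose 6, 5 doses have been given (aged 1τ, 2τ, 3τ, 4τ, 5τ).
C_trough = C₀ × (r + r² + … + r^5) = C₀ × r(1−r^5)/(1−r)
        = 13.85 × 0.2429 × (1 − 0.0008455) / (1 − 0.2429) = 4.440 mg/L

4.44 mg/L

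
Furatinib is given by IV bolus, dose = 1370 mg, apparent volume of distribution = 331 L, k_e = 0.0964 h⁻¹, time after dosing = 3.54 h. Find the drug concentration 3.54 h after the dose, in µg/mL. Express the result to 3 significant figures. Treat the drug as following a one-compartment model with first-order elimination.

C₀ = Dose / Vd = 1370 / 331 = 4.139 mg/L
C = C₀ · e^(−k·t) = 4.139 × e^(−0.09640 × 3.54)
  = 4.139 × 0.7109 = 2.942 mg/L
(2.942 mg/L = 2.942 µg/mL)

2.94 µg/mL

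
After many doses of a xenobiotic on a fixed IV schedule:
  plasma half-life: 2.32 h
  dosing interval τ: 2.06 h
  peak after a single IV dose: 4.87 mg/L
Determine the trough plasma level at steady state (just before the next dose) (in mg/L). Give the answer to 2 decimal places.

k = ln2 / t½ = 0.693147 / 2.32 = 0.2988 h⁻¹
e^(−kτ) = e^(−0.2988 × 2.06) = 0.5404
Accumulation ratio R = 1 / (1 − e^(−kτ)) = 1 / (1 − 0.5404) = 2.176
Steady-state trough = C₀ × R × e^(−kτ) = 4.87 × 2.176 × 0.5404 = 5.727 mg/L

5.73 mg/L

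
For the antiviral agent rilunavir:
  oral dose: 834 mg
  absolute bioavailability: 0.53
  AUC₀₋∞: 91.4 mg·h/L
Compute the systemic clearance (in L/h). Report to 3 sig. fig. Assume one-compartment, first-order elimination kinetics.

4.84 L/h

CL = F·Dose / AUC = 0.53 × 834 / 91.4 = 4.836 L/h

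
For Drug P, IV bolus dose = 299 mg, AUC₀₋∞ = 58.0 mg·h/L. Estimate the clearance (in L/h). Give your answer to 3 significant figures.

5.16 L/h

CL = Dose / AUC = 299 / 58.0 = 5.155 L/h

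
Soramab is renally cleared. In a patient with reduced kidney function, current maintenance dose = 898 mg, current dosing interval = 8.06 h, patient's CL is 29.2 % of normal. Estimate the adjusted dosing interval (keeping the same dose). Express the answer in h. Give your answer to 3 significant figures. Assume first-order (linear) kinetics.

27.6 h

To keep the same average steady-state level, dosing rate must scale with clearance.
CL ratio = 29.2 / 100 = 0.2920
New interval (same dose) = 8.06 / 0.2920 = 27.60 h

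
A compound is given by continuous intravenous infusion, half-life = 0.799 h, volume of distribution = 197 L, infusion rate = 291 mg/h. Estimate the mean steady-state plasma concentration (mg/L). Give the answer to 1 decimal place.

1.7 mg/L

k = ln2 / t½ = 0.693147 / 0.799 = 0.8675 h⁻¹
CL = k × Vd = 0.8675 × 197 = 170.9 L/h
At steady state Css = R₀ / CL = 291 / 170.9 = 1.703 mg/L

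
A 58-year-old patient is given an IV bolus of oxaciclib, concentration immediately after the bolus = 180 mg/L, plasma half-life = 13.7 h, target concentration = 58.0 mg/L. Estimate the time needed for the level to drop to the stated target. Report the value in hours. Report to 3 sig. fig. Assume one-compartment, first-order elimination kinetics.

k = ln2 / t½ = 0.693147 / 13.7 = 0.05059 h⁻¹
t = ln(C₀ / C) / k = ln(180.0 / 58.0) / 0.05059
  = ln(3.103) / 0.05059 = 1.132 / 0.05059 = 22.38 h

22.4 h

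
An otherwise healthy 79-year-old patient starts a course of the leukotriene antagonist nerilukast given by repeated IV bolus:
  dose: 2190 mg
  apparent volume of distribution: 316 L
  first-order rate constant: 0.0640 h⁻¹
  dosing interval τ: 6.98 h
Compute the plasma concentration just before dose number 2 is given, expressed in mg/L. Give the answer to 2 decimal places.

C₀ per dose = Dose / Vd = 2190 / 316 = 6.930 mg/L
Fraction remaining after one interval: r = e^(−kτ) = e^(−0.06400 × 6.98) = 0.6397
Before dose 2, 1 dose has been given (aged 1τ).
C_trough = C₀ × r = 6.930 × 0.6397 = 4.433 mg/L

4.43 mg/L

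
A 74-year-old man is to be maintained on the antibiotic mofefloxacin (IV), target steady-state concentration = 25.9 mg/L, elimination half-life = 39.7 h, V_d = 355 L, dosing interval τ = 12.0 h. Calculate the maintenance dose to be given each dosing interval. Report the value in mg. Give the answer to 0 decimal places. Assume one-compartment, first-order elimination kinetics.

1926 mg

k = ln2 / t½ = 0.693147 / 39.7 = 0.01746 h⁻¹
CL = k × Vd = 0.01746 × 355 = 6.198 L/h
At steady state, Dose/τ = Css × CL.
Dose = Css × CL × τ = 25.9 × 6.198 × 12.0 = 1926 mg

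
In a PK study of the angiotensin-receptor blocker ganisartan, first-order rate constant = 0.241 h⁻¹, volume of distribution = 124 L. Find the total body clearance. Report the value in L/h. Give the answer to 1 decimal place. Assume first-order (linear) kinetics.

29.9 L/h

CL = k × Vd = 0.241 × 124 = 29.88 L/h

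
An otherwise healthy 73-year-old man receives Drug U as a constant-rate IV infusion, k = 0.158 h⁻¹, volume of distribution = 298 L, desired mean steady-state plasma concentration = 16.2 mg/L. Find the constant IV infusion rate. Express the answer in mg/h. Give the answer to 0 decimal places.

763 mg/h

CL = k × Vd = 0.1580 × 298 = 47.08 L/h
At steady state, infusion rate R₀ = Css × CL = 16.2 × 47.08 = 762.7 mg/h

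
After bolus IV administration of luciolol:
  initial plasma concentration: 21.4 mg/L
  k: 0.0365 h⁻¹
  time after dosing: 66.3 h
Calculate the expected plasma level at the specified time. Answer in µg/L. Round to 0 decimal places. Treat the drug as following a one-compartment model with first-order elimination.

C = C₀ · e^(−k·t) = 21.40 × e^(−0.03650 × 66.3)
  = 21.40 × 0.08893 = 1.903 mg/L
Convert: 1.903 mg/L × 1000 = 1903 µg/L

1903 µg/L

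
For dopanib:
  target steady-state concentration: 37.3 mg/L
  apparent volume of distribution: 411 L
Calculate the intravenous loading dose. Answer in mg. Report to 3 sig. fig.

LD = Css × Vd = 37.3 × 411 = 15330 mg

15300 mg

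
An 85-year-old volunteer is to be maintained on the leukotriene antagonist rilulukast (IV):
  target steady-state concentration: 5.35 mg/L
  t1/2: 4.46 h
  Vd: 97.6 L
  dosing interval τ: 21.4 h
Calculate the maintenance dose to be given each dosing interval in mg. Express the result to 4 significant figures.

k = ln2 / t½ = 0.693147 / 4.46 = 0.1554 h⁻¹
CL = k × Vd = 0.1554 × 97.6 = 15.17 L/h
At steady state, Dose/τ = Css × CL.
Dose = Css × CL × τ = 5.35 × 15.17 × 21.4 = 1737 mg

1737 mg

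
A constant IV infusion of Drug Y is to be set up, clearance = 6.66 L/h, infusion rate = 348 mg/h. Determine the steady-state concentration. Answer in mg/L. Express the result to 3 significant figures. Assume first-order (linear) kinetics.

52.3 mg/L

At steady state Css = R₀ / CL = 348 / 6.660 = 52.25 mg/L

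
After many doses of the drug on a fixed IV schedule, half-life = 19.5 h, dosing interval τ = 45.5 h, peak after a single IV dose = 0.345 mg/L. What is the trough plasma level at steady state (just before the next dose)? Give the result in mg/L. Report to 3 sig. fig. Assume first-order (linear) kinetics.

0.0854 mg/L

k = ln2 / t½ = 0.693147 / 19.5 = 0.03555 h⁻¹
e^(−kτ) = e^(−0.03555 × 45.5) = 0.1984
Accumulation ratio R = 1 / (1 − e^(−kτ)) = 1 / (1 − 0.1984) = 1.248
Steady-state trough = C₀ × R × e^(−kτ) = 0.345 × 1.248 × 0.1984 = 0.08542 mg/L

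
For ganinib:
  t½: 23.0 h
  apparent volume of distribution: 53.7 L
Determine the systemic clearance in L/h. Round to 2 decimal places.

k = ln2 / t½ = 0.693147 / 23.0 = 0.03014 h⁻¹
CL = k × Vd = 0.03014 × 53.7 = 1.619 L/h

1.62 L/h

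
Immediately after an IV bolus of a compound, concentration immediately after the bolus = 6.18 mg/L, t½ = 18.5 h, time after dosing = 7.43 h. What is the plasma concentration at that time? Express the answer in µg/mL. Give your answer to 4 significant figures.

4.678 µg/mL

k = ln2 / t½ = 0.693147 / 18.5 = 0.03747 h⁻¹
C = C₀ · e^(−k·t) = 6.180 × e^(−0.03747 × 7.43)
  = 6.180 × 0.7570 = 4.678 mg/L
(4.678 mg/L = 4.678 µg/mL)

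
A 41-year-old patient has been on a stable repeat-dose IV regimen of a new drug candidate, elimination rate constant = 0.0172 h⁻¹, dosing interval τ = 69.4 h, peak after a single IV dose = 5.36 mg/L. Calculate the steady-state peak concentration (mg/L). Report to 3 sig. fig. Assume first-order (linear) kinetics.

7.69 mg/L

e^(−kτ) = e^(−0.01720 × 69.4) = 0.3031
Accumulation ratio R = 1 / (1 − e^(−kτ)) = 1 / (1 − 0.3031) = 1.435
Steady-state peak = C₀ × R = 5.36 × 1.435 = 7.692 mg/L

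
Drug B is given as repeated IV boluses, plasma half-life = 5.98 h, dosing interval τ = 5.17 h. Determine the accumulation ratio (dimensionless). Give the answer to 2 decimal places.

k = ln2 / t½ = 0.693147 / 5.98 = 0.1159 h⁻¹
e^(−kτ) = e^(−0.1159 × 5.17) = 0.5492
Accumulation ratio R = 1 / (1 − e^(−kτ)) = 1 / (1 − 0.5492) = 2.218

2.22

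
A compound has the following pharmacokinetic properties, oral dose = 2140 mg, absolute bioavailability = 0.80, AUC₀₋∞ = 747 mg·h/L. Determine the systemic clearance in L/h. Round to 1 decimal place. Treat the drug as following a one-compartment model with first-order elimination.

2.3 L/h

CL = F·Dose / AUC = 0.80 × 2140 / 747 = 2.292 L/h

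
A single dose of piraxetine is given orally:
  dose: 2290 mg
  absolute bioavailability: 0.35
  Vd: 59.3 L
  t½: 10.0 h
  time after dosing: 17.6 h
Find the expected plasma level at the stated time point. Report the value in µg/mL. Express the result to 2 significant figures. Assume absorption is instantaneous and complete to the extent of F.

Amount reaching circulation = F × Dose = 0.35 × 2290 = 801.5 mg
C₀ = F·Dose / Vd = 801.5 / 59.3 = 13.52 mg/L
k = ln2 / t½ = 0.693147 / 10.0 = 0.06931 h⁻¹
C = C₀ · e^(−k·t) = 13.52 × e^(−0.06931 × 17.6)
  = 13.52 × 0.2953 = 3.992 mg/L
(3.992 mg/L = 3.992 µg/mL)

4.0 µg/mL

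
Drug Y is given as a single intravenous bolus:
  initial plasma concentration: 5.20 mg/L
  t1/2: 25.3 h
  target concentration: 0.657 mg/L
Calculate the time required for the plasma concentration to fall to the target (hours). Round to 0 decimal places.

k = ln2 / t½ = 0.693147 / 25.3 = 0.02740 h⁻¹
t = ln(C₀ / C) / k = ln(5.200 / 0.657) / 0.02740
  = ln(7.915) / 0.02740 = 2.069 / 0.02740 = 75.51 h

76 h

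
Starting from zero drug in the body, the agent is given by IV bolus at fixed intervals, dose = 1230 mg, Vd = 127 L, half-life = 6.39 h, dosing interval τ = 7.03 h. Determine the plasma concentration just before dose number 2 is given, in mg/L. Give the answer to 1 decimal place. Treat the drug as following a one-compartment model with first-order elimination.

4.5 mg/L

C₀ per dose = Dose / Vd = 1230 / 127 = 9.685 mg/L
k = ln2 / t½ = 0.693147 / 6.39 = 0.1085 h⁻¹
Fraction remaining after one interval: r = e^(−kτ) = e^(−0.1085 × 7.03) = 0.4664
Before dose 2, 1 dose has been given (aged 1τ).
C_trough = C₀ × r = 9.685 × 0.4664 = 4.517 mg/L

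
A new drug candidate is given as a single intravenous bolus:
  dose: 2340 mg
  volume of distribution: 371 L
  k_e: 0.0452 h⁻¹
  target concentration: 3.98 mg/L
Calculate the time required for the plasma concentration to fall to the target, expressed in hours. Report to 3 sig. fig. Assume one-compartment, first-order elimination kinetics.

C₀ = Dose / Vd = 2340 / 371 = 6.307 mg/L
t = ln(C₀ / C) / k = ln(6.307 / 3.98) / 0.04520
  = ln(1.585) / 0.04520 = 0.4606 / 0.04520 = 10.19 h

10.2 h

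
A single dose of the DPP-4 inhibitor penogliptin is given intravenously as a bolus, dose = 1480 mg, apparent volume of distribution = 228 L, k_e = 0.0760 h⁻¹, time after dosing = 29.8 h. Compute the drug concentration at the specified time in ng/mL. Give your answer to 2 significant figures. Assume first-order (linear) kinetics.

C₀ = Dose / Vd = 1480 / 228 = 6.491 mg/L
C = C₀ · e^(−k·t) = 6.491 × e^(−0.07600 × 29.8)
  = 6.491 × 0.1039 = 0.6744 mg/L
Convert: 0.6744 mg/L × 1000 = 674.4 ng/mL

670 ng/mL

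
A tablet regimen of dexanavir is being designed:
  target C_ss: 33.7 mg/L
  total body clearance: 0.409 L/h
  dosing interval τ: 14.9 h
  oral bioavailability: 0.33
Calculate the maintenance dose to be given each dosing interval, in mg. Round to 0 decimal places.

At steady state, F × (Dose/τ) = Css × CL.
Dose = Css × CL × τ / F = 33.7 × 0.4090 × 14.9 / 0.33 = 622.3 mg

622 mg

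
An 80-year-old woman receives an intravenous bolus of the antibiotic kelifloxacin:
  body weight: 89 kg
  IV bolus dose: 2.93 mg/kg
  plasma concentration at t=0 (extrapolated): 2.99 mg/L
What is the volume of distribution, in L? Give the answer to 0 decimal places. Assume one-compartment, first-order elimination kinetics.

87 L

Dose = 2.93 × 89 = 260.8 mg
Vd = Dose / C₀ = 260.8 / 2.99 = 87.22 L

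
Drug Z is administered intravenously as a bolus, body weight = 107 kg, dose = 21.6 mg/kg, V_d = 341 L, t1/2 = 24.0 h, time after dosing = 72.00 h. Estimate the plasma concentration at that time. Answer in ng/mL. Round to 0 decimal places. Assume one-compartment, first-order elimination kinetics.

Total dose = 21.6 × 107 = 2311 mg
C₀ = Dose / Vd = 2311 / 341 = 6.777 mg/L
k = ln2 / t½ = 0.693147 / 24.0 = 0.02888 h⁻¹
t / t½ = 72.00 / 24.0 = 3 half-lives
C = C₀ × (1/2)^3 = 6.777 × 0.1250 = 0.8471 mg/L
Convert: 0.8471 mg/L × 1000 = 847.1 ng/mL

847 ng/mL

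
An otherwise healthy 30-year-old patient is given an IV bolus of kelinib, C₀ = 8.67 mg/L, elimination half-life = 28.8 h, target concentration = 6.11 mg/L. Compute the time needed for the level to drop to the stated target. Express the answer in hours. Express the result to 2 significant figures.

k = ln2 / t½ = 0.693147 / 28.8 = 0.02407 h⁻¹
t = ln(C₀ / C) / k = ln(8.670 / 6.11) / 0.02407
  = ln(1.419) / 0.02407 = 0.3500 / 0.02407 = 14.54 h

15 h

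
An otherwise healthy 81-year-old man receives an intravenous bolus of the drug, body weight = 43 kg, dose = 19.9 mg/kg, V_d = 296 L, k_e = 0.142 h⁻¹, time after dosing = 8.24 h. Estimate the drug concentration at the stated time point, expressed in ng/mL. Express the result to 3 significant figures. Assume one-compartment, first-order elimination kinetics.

897 ng/mL

Total dose = 19.9 × 43 = 855.7 mg
C₀ = Dose / Vd = 855.7 / 296 = 2.891 mg/L
C = C₀ · e^(−k·t) = 2.891 × e^(−0.1420 × 8.24)
  = 2.891 × 0.3103 = 0.8971 mg/L
Convert: 0.8971 mg/L × 1000 = 897.1 ng/mL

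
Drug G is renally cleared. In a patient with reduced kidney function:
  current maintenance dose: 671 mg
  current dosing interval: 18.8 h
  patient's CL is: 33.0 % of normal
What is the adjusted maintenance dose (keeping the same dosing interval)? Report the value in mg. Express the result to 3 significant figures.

To keep the same average steady-state level, dosing rate must scale with clearance.
CL ratio = 33.0 / 100 = 0.3300
New dose (same interval) = 671 × 0.3300 = 221.4 mg

221 mg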